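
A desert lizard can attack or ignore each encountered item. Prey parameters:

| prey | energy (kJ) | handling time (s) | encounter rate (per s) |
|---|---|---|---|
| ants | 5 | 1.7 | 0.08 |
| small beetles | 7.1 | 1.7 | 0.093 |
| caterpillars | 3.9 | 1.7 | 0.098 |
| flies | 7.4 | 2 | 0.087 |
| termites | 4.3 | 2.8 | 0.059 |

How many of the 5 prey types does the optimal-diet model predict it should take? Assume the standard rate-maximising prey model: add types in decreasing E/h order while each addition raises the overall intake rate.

Rank by E/h (kJ/s): small beetles 4.18, flies 3.7, ants 2.94, caterpillars 2.29, termites 1.54. Include each in turn until the next type's E/h falls below the running intake rate.
Rate on top 1: 0.5702. flies: 3.7 > 0.5702 → include.
Rate on top 2: 0.979. ants: 2.94 > 0.979 → include.
Rate on top 3: 1.161. caterpillars: 2.29 > 1.161 → include.
Rate on top 4: 1.276. termites: 1.54 > 1.276 → include.
Optimal diet: small beetles, flies, ants, caterpillars, termites — 5 of 5 types.

5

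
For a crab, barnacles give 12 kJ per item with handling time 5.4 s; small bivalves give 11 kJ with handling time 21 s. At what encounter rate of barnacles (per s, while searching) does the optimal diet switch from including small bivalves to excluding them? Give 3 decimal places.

At the threshold, the rate on barnacles alone equals the profitability of small bivalves: λ·12/(1 + λ·5.4) = 11/21 = 0.5238.
Rearranging, λ(12 − 0.5238×5.4) = 0.5238, so λ = 0.5238/9.171 = 0.05711 per s.

0.057 per s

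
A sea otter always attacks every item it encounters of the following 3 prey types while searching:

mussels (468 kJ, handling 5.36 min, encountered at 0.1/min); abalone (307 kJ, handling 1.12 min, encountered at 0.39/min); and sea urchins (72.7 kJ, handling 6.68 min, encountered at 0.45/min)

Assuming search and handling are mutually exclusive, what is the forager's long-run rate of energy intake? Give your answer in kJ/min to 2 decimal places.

R = (0.1×468 + 0.39×307 + 0.45×72.7) / (1 + 0.1×5.36 + 0.39×1.12 + 0.45×6.68) = 199.2/4.979 = 40.02 kJ/min.

40.02 kJ/min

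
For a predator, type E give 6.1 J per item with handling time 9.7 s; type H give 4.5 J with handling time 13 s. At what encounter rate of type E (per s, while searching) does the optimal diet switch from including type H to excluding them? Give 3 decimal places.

At the threshold, the rate on type E alone equals the profitability of type H: λ·6.1/(1 + λ·9.7) = 4.5/13 = 0.3462.
Rearranging, λ(6.1 − 0.3462×9.7) = 0.3462, so λ = 0.3462/2.742 = 0.1262 per s.

0.126 per s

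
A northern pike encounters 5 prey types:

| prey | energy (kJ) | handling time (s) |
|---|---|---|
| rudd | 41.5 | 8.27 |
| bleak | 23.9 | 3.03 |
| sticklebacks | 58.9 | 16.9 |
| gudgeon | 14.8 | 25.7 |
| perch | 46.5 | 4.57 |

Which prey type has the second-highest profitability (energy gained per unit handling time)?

bleak

In descending order of E/h:
perch: 46.5/4.57 = 10.2 kJ/s
bleak: 23.9/3.03 = 7.89 kJ/s
rudd: 41.5/8.27 = 5.02 kJ/s
sticklebacks: 58.9/16.9 = 3.49 kJ/s
gudgeon: 14.8/25.7 = 0.576 kJ/s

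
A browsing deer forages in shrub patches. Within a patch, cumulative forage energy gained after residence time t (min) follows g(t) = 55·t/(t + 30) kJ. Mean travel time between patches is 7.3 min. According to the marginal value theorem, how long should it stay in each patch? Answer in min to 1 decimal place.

By the marginal value theorem, leave when the instantaneous gain rate g'(t) equals the habitat-wide average g(t)/(T + t).
g'(t) = 55·30/(t + 30)². Setting 55·30/(t+30)² = 55t/[(t+30)(7.3+t)] gives 30(7.3+t) = t(t+30), so t² = 30×7.3 = 219.
t* = √219 = 14.8 min.

14.8 min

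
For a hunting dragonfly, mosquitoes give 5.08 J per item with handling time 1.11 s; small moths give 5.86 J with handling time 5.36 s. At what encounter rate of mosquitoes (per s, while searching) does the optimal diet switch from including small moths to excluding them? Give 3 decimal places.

At the threshold, the rate on mosquitoes alone equals the profitability of small moths: λ·5.08/(1 + λ·1.11) = 5.86/5.36 = 1.093.
Rearranging, λ(5.08 − 1.093×1.11) = 1.093, so λ = 1.093/3.866 = 0.2828 per s.

0.283 per s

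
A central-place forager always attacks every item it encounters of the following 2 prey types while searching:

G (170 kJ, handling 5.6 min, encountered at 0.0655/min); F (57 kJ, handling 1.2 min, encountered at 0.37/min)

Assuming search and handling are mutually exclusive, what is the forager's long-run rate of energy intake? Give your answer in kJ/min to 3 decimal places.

R = (0.0655×170 + 0.37×57) / (1 + 0.0655×5.6 + 0.37×1.2) = 32.23/1.811 = 17.8 kJ/min.

17.796 kJ/min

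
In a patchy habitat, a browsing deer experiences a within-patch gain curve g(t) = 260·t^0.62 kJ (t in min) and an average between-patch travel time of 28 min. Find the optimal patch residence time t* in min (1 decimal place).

By the marginal value theorem, leave when the instantaneous gain rate g'(t) equals the habitat-wide average g(t)/(T + t).
g'(t) = 0.62·260·t^-0.38. Setting 0.62·260·t^-0.38 = 260·t^0.62/(28+t) gives 0.62(28+t) = t, so 0.38·t = 0.62×28.
t* = 0.62×28/0.38 = 45.68 min.

45.7 min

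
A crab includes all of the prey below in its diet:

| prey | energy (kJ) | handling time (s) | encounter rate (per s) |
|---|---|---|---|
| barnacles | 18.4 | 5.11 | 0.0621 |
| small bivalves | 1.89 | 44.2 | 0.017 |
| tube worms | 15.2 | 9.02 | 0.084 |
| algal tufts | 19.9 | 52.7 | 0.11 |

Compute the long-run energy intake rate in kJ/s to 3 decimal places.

0.538 kJ/s

Energy encountered per unit search time: 0.0621×18.4 + 0.017×1.89 + 0.084×15.2 + 0.11×19.9 = 4.641 kJ/s.
Handling time per unit search time: 0.0621×5.11 + 0.017×44.2 + 0.084×9.02 + 0.11×52.7 = 7.623.
Rate = 4.641/(1 + 7.623) = 0.5381 kJ/s.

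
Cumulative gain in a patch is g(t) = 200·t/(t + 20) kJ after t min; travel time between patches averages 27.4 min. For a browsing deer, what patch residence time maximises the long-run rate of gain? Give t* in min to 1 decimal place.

By the marginal value theorem, leave when the instantaneous gain rate g'(t) equals the habitat-wide average g(t)/(T + t).
g'(t) = 200·20/(t + 20)². Setting 200·20/(t+20)² = 200t/[(t+20)(27.4+t)] gives 20(27.4+t) = t(t+20), so t² = 20×27.4 = 548.
t* = √548 = 23.41 min.

23.4 min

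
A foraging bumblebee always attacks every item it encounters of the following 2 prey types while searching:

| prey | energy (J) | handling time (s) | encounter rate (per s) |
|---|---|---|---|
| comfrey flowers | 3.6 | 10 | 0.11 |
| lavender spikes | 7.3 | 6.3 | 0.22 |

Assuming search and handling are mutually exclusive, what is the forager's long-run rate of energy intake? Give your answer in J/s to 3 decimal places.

R = Σλ_iE_i / (1 + Σλ_ih_i)
Numerator: 0.11×3.6 + 0.22×7.3 = 2.002
Denominator: 1 + 0.11×10 + 0.22×6.3 = 3.486
R = 2.002/3.486 = 0.5743 J/s

0.574 J/s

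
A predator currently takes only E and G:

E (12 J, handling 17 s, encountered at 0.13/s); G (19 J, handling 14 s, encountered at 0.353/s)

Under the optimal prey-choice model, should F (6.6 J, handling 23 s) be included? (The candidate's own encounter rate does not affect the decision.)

No

Current rate: (0.13×12 + 0.353×19)/(1 + 0.13×17 + 0.353×14) = 1.014 J/s.
F: E/h = 6.6/23 = 0.287 J/s.
Since 0.287 < R, time spent handling F is better spent searching.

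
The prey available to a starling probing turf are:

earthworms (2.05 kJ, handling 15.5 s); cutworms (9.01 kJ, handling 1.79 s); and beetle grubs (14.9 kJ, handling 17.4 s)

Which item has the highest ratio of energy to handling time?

cutworms

Profitability E/h (kJ/s): earthworms = 2.05/15.5 = 0.132, cutworms = 9.01/1.79 = 5.03, beetle grubs = 14.9/17.4 = 0.856.
Ranked: cutworms > beetle grubs > earthworms.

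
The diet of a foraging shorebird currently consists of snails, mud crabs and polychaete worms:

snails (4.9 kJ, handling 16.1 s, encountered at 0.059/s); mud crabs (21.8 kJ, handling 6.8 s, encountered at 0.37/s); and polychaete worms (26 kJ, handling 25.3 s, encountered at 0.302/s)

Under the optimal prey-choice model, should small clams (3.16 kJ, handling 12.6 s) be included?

Intake rate on the current diet: R = (0.059×4.9 + 0.37×21.8 + 0.302×26) / (1 + 0.059×16.1 + 0.37×6.8 + 0.302×25.3) = 16.21/12.11 = 1.339 kJ/s.
small clams: E/h = 3.16/12.6 = 0.2508 kJ/s.
Since 0.2508 < R, time spent handling small clams is better spent searching.

No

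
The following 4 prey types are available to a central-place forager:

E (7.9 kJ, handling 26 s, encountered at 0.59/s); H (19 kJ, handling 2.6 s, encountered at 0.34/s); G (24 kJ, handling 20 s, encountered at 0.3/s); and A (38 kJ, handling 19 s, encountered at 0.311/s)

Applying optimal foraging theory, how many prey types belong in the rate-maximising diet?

E/h in descending order: H 7.31, A 2, G 1.2, E 0.304 kJ/s. The optimal diet is the largest prefix of this list for which every included type satisfies E_i/h_i > R on the types above it.
Rate on top 1: 3.429. A: 2 < 3.429 → exclude; stop.
Optimal diet: H — 1 of 4 types.

1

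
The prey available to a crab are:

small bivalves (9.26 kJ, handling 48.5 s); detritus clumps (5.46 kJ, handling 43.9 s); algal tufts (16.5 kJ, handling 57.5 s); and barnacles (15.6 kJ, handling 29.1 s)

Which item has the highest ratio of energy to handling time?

barnacles

Profitability E/h (kJ/s): small bivalves = 9.26/48.5 = 0.191, detritus clumps = 5.46/43.9 = 0.124, algal tufts = 16.5/57.5 = 0.287, barnacles = 15.6/29.1 = 0.536.
Ranked: barnacles > algal tufts > small bivalves > detritus clumps.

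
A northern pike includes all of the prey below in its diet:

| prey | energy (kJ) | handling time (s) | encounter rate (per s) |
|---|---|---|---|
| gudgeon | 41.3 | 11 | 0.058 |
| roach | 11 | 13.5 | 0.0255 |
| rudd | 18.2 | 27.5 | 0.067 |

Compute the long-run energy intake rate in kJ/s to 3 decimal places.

1.018 kJ/s

R = (0.058×41.3 + 0.0255×11 + 0.067×18.2) / (1 + 0.058×11 + 0.0255×13.5 + 0.067×27.5) = 3.895/3.825 = 1.018 kJ/s.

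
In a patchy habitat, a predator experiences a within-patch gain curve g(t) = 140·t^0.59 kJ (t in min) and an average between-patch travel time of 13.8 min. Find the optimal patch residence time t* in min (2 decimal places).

19.86 min

Optimal t* satisfies g'(t*) = g(t*)/(T + t*).
g'(t) = 0.59·140·t^-0.41. Setting 0.59·140·t^-0.41 = 140·t^0.59/(13.8+t) gives 0.59(13.8+t) = t, so 0.41·t = 0.59×13.8.
t* = 0.59×13.8/0.41 = 19.86 min.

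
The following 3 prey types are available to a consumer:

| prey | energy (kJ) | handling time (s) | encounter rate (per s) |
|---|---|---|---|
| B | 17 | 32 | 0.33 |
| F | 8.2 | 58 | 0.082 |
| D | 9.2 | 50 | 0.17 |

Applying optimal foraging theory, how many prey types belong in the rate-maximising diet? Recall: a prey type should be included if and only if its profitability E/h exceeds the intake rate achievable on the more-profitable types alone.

1

Profitabilities (E/h, kJ/s): B 0.531, D 0.184, F 0.141. Add prey in this order while the next type's profitability exceeds the intake rate on those already taken.
Rate on top 1: 0.4853. D: 0.184 < 0.4853 → exclude; stop.
Optimal diet: B — 1 of 3 types.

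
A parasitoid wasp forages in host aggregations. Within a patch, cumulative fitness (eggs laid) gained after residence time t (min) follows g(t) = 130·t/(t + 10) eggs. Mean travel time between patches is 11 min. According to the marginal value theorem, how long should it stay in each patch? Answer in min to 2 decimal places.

By the marginal value theorem, leave when the instantaneous gain rate g'(t) equals the habitat-wide average g(t)/(T + t).
g'(t) = 130·10/(t + 10)². Setting 130·10/(t+10)² = 130t/[(t+10)(11+t)] gives 10(11+t) = t(t+10), so t² = 10×11 = 110.
t* = √110 = 10.49 min.

10.49 min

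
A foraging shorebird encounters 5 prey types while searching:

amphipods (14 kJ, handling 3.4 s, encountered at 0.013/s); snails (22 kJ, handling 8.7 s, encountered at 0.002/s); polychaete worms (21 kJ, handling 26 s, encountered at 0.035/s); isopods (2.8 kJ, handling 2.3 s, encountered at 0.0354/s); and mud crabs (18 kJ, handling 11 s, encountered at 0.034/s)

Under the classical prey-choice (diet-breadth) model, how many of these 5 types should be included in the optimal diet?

5

Profitabilities (E/h, kJ/s): amphipods 4.12, snails 2.53, mud crabs 1.64, isopods 1.22, polychaete worms 0.808. Add prey in this order while the next type's profitability exceeds the intake rate on those already taken.
Rate on top 1: 0.1743. snails: 2.53 > 0.1743 → include.
Rate on top 2: 0.2129. mud crabs: 1.64 > 0.2129 → include.
Rate on top 3: 0.5837. isopods: 1.22 > 0.5837 → include.
Rate on top 4: 0.6177. polychaete worms: 0.808 > 0.6177 → include.
Optimal diet: amphipods, snails, mud crabs, isopods, polychaete worms — 5 of 5 types.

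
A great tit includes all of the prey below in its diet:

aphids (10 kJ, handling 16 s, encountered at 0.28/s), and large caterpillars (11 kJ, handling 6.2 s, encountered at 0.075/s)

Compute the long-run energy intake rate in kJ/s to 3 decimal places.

0.610 kJ/s

R = (0.28×10 + 0.075×11) / (1 + 0.28×16 + 0.075×6.2) = 3.625/5.945 = 0.6098 kJ/s.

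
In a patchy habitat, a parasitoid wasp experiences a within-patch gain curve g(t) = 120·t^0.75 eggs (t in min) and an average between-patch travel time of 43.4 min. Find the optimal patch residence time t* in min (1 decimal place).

130.2 min

Maximise g(t)/(T+t): set derivative to zero → g'(t)(T+t) = g(t).
g'(t) = 0.75·120·t^-0.25. Setting 0.75·120·t^-0.25 = 120·t^0.75/(43.4+t) gives 0.75(43.4+t) = t, so 0.25·t = 0.75×43.4.
t* = 0.75×43.4/0.25 = 130.2 min.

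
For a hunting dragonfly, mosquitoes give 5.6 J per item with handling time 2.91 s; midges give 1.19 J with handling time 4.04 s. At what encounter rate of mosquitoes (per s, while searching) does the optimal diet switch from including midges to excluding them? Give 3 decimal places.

0.062 per s

At the threshold, the rate on mosquitoes alone equals the profitability of midges: λ·5.6/(1 + λ·2.91) = 1.19/4.04 = 0.2946.
Rearranging, λ(5.6 − 0.2946×2.91) = 0.2946, so λ = 0.2946/4.743 = 0.0621 per s.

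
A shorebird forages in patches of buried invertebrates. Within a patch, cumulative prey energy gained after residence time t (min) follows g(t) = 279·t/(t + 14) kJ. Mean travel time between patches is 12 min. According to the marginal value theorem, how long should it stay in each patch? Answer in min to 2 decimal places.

Maximise g(t)/(T+t): set derivative to zero → g'(t)(T+t) = g(t).
g'(t) = 279·14/(t + 14)². Setting 279·14/(t+14)² = 279t/[(t+14)(12+t)] gives 14(12+t) = t(t+14), so t² = 14×12 = 168.
t* = √168 = 12.96 min.

12.96 min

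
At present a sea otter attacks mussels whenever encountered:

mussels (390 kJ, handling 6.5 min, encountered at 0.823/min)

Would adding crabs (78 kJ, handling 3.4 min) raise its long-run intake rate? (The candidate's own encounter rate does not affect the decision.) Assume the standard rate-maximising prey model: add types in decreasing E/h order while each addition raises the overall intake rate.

On mussels alone, R = ΣλE/(1+Σλh) = 321/6.349 = 50.55 kJ/min.
Profitability of crabs: 78/3.4 = 22.94 kJ/min.
22.94 < 50.55, so adding crabs would lower the average — exclude it.

No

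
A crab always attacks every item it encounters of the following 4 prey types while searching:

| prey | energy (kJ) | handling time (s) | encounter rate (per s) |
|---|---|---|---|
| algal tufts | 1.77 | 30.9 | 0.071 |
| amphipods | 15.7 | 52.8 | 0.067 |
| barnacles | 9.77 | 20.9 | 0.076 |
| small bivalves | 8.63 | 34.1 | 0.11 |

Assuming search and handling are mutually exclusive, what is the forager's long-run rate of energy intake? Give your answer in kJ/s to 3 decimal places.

R = (0.071×1.77 + 0.067×15.7 + 0.076×9.77 + 0.11×8.63) / (1 + 0.071×30.9 + 0.067×52.8 + 0.076×20.9 + 0.11×34.1) = 2.869/12.07 = 0.2377 kJ/s.

0.238 kJ/s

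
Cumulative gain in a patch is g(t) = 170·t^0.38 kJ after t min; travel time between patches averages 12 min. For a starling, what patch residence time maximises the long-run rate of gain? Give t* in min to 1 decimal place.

7.4 min

By the marginal value theorem, leave when the instantaneous gain rate g'(t) equals the habitat-wide average g(t)/(T + t).
g'(t) = 0.38·170·t^-0.62. Setting 0.38·170·t^-0.62 = 170·t^0.38/(12+t) gives 0.38(12+t) = t, so 0.62·t = 0.38×12.
t* = 0.38×12/0.62 = 7.355 min.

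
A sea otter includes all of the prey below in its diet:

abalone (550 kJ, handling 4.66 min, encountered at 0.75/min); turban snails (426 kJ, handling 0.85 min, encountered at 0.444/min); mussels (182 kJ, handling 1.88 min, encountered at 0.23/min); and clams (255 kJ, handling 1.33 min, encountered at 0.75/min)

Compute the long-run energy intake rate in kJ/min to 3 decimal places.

132.452 kJ/min

R = Σλ_iE_i / (1 + Σλ_ih_i)
Numerator: 0.75×550 + 0.444×426 + 0.23×182 + 0.75×255 = 834.8
Denominator: 1 + 0.75×4.66 + 0.444×0.85 + 0.23×1.88 + 0.75×1.33 = 6.302
R = 834.8/6.302 = 132.5 kJ/min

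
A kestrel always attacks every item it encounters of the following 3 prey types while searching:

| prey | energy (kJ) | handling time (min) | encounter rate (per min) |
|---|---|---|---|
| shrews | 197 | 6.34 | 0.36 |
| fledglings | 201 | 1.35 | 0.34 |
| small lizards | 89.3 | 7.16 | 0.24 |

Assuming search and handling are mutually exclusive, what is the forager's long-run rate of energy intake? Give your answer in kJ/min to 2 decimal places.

29.43 kJ/min

Energy encountered per unit search time: 0.36×197 + 0.34×201 + 0.24×89.3 = 160.7 kJ/min.
Handling time per unit search time: 0.36×6.34 + 0.34×1.35 + 0.24×7.16 = 4.46.
Rate = 160.7/(1 + 4.46) = 29.43 kJ/min.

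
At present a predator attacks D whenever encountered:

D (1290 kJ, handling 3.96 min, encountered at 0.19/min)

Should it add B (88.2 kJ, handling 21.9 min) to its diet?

Current rate: (0.19×1290)/(1 + 0.19×3.96) = 139.9 kJ/min.
Profitability of B: 88.2/21.9 = 4.027 kJ/min.
Since 4.027 < R, time spent handling B is better spent searching.

No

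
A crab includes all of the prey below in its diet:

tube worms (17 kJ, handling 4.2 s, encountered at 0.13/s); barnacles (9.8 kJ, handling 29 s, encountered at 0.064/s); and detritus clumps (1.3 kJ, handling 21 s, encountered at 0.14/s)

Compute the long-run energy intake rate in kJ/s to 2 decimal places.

0.48 kJ/s

Energy encountered per unit search time: 0.13×17 + 0.064×9.8 + 0.14×1.3 = 3.019 kJ/s.
Handling time per unit search time: 0.13×4.2 + 0.064×29 + 0.14×21 = 5.342.
Rate = 3.019/(1 + 5.342) = 0.4761 kJ/s.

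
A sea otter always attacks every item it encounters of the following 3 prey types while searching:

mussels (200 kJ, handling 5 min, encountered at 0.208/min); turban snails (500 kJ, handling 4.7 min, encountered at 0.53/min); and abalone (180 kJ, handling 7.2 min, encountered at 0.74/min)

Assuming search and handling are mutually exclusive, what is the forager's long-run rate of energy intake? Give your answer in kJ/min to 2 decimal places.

44.61 kJ/min

R = Σλ_iE_i / (1 + Σλ_ih_i)
Numerator: 0.208×200 + 0.53×500 + 0.74×180 = 439.8
Denominator: 1 + 0.208×5 + 0.53×4.7 + 0.74×7.2 = 9.859
R = 439.8/9.859 = 44.61 kJ/min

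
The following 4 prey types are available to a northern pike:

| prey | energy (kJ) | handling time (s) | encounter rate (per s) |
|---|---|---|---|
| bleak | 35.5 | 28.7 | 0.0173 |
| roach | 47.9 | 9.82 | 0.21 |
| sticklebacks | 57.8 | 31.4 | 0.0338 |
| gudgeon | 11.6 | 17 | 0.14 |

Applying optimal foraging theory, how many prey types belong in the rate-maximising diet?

1

Profitabilities (E/h, kJ/s): roach 4.88, sticklebacks 1.84, bleak 1.24, gudgeon 0.682. Add prey in this order while the next type's profitability exceeds the intake rate on those already taken.
Rate on top 1: 3.285. sticklebacks: 1.84 < 3.285 → exclude; stop.
Optimal diet: roach — 1 of 4 types.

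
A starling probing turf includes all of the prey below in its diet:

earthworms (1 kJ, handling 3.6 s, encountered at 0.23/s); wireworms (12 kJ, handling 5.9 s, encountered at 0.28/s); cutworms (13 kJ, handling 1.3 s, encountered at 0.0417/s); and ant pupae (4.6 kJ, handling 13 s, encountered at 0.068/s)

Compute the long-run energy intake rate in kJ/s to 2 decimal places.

Energy encountered per unit search time: 0.23×1 + 0.28×12 + 0.0417×13 + 0.068×4.6 = 4.445 kJ/s.
Handling time per unit search time: 0.23×3.6 + 0.28×5.9 + 0.0417×1.3 + 0.068×13 = 3.418.
Rate = 4.445/(1 + 3.418) = 1.006 kJ/s.

1.01 kJ/s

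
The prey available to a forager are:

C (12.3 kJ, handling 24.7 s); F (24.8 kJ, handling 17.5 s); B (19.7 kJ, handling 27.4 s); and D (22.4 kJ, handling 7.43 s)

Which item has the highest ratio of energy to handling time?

In descending order of E/h:
D: 22.4/7.43 = 3.01 kJ/s
F: 24.8/17.5 = 1.42 kJ/s
B: 19.7/27.4 = 0.719 kJ/s
C: 12.3/24.7 = 0.498 kJ/s

D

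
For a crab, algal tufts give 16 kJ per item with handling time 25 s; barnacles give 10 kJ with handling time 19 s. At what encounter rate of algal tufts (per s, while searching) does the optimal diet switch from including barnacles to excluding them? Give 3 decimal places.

0.185 per s

The zero-one rule: include barnacles iff E₂/h₂ > λE₁/(1+λh₁). Equality gives the switch point.
λE₁h₂ = E₂ + λE₂h₁ ⇒ λ = E₂/(E₁h₂ − E₂h₁) = 10/(304 − 250) = 0.1852 per s.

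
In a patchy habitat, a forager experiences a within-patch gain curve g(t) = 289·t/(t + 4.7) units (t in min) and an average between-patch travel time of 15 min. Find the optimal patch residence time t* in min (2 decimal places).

8.40 min

Optimal t* satisfies g'(t*) = g(t*)/(T + t*).
g'(t) = 289·4.7/(t + 4.7)². Setting 289·4.7/(t+4.7)² = 289t/[(t+4.7)(15+t)] gives 4.7(15+t) = t(t+4.7), so t² = 4.7×15 = 70.5.
t* = √70.5 = 8.396 min.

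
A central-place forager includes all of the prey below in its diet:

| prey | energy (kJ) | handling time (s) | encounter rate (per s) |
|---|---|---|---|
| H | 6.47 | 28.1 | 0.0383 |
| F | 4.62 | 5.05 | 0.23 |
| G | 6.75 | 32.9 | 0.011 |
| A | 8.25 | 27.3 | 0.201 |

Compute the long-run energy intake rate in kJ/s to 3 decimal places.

0.335 kJ/s

R = Σλ_iE_i / (1 + Σλ_ih_i)
Numerator: 0.0383×6.47 + 0.23×4.62 + 0.011×6.75 + 0.201×8.25 = 3.043
Denominator: 1 + 0.0383×28.1 + 0.23×5.05 + 0.011×32.9 + 0.201×27.3 = 9.087
R = 3.043/9.087 = 0.3349 kJ/s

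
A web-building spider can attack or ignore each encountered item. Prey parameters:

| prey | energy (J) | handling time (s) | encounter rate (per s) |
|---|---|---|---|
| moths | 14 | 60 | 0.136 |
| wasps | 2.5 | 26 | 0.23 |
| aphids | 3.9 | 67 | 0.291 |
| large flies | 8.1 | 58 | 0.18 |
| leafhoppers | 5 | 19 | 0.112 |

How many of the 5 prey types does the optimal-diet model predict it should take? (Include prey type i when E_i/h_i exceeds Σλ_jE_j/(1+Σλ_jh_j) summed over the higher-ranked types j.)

2

E/h in descending order: leafhoppers 0.263, moths 0.233, large flies 0.14, wasps 0.0962, aphids 0.0582 J/s. The optimal diet is the largest prefix of this list for which every included type satisfies E_i/h_i > R on the types above it.
Rate on top 1: 0.179. moths: 0.233 > 0.179 → include.
Rate on top 2: 0.2183. large flies: 0.14 < 0.2183 → exclude; stop.
Optimal diet: leafhoppers, moths — 2 of 5 types.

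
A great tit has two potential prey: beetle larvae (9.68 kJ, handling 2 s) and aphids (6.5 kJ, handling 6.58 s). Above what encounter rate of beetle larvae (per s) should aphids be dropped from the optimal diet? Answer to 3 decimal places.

0.128 per s

The zero-one rule: include aphids iff E₂/h₂ > λE₁/(1+λh₁). Equality gives the switch point.
λE₁h₂ = E₂ + λE₂h₁ ⇒ λ = E₂/(E₁h₂ − E₂h₁) = 6.5/(63.69 − 13) = 0.1282 per s.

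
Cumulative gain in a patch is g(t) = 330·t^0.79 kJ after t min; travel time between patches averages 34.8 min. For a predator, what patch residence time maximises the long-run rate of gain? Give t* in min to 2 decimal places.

By the marginal value theorem, leave when the instantaneous gain rate g'(t) equals the habitat-wide average g(t)/(T + t).
g'(t) = 0.79·330·t^-0.21. Setting 0.79·330·t^-0.21 = 330·t^0.79/(34.8+t) gives 0.79(34.8+t) = t, so 0.21·t = 0.79×34.8.
t* = 0.79×34.8/0.21 = 130.9 min.

130.91 min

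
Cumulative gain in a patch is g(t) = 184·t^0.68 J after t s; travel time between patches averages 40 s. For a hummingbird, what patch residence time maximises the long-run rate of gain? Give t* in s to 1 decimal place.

By the marginal value theorem, leave when the instantaneous gain rate g'(t) equals the habitat-wide average g(t)/(T + t).
g'(t) = 0.68·184·t^-0.32. Setting 0.68·184·t^-0.32 = 184·t^0.68/(40+t) gives 0.68(40+t) = t, so 0.32·t = 0.68×40.
t* = 0.68×40/0.32 = 85 s.

85.0 s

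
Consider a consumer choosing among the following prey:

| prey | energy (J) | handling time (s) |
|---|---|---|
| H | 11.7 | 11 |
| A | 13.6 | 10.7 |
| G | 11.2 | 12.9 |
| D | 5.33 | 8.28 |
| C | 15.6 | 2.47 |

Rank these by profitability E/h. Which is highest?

In descending order of E/h:
C: 15.6/2.47 = 6.32 J/s
A: 13.6/10.7 = 1.27 J/s
H: 11.7/11 = 1.06 J/s
G: 11.2/12.9 = 0.868 J/s
D: 5.33/8.28 = 0.644 J/s

C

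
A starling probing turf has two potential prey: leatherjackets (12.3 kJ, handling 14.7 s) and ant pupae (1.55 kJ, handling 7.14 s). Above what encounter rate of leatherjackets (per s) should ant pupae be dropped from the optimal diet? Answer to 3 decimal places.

Drop ant pupae once their profitability E₂/h₂ falls below the rate achievable on leatherjackets alone: E₂/h₂ = λE₁/(1 + λh₁).
Solve for λ: λE₁h₂ = E₂(1 + λh₁) → λ(E₁h₂ − E₂h₁) = E₂ → λ = E₂/(E₁h₂ − E₂h₁).
λ = 1.55/(12.3×7.14 − 1.55×14.7) = 1.55/65.04 = 0.02383 per s.

0.024 per s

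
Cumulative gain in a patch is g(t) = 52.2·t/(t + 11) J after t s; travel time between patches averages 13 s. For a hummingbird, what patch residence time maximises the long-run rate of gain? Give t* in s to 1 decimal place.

12.0 s

Optimal t* satisfies g'(t*) = g(t*)/(T + t*).
g'(t) = 52.2·11/(t + 11)². Setting 52.2·11/(t+11)² = 52.2t/[(t+11)(13+t)] gives 11(13+t) = t(t+11), so t² = 11×13 = 143.
t* = √143 = 11.96 s.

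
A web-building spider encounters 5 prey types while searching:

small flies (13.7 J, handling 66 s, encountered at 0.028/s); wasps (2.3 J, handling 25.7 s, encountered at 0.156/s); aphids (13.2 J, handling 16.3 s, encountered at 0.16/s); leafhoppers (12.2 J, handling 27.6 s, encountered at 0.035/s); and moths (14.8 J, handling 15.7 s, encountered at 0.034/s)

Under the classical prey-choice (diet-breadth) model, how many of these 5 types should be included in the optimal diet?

2

Rank by E/h (J/s): moths 0.943, aphids 0.81, leafhoppers 0.442, small flies 0.208, wasps 0.0895. Include each in turn until the next type's E/h falls below the running intake rate.
Rate on top 1: 0.3281. aphids: 0.81 > 0.3281 → include.
Rate on top 2: 0.6314. leafhoppers: 0.442 < 0.6314 → exclude; stop.
Optimal diet: moths, aphids — 2 of 5 types.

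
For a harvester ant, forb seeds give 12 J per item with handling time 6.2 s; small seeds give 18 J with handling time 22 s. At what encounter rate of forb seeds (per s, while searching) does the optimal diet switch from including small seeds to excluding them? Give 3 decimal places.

The zero-one rule: include small seeds iff E₂/h₂ > λE₁/(1+λh₁). Equality gives the switch point.
λE₁h₂ = E₂ + λE₂h₁ ⇒ λ = E₂/(E₁h₂ − E₂h₁) = 18/(264 − 111.6) = 0.1181 per s.

0.118 per s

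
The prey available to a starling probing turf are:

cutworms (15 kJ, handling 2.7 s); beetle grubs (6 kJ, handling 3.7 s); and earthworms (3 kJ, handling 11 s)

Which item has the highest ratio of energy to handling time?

cutworms

In descending order of E/h:
cutworms: 15/2.7 = 5.56 kJ/s
beetle grubs: 6/3.7 = 1.62 kJ/s
earthworms: 3/11 = 0.273 kJ/s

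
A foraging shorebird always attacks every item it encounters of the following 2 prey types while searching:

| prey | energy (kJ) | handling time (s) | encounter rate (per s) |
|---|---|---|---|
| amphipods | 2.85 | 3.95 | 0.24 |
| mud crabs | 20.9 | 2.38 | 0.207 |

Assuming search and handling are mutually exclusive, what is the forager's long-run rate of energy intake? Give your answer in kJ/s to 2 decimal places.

R = Σλ_iE_i / (1 + Σλ_ih_i)
Numerator: 0.24×2.85 + 0.207×20.9 = 5.01
Denominator: 1 + 0.24×3.95 + 0.207×2.38 = 2.441
R = 5.01/2.441 = 2.053 kJ/s

2.05 kJ/s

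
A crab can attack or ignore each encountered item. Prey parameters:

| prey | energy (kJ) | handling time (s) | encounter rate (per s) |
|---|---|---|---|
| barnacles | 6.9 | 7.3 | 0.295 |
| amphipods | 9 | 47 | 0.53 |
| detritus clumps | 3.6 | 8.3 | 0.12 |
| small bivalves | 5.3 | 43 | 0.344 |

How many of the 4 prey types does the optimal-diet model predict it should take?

1

E/h in descending order: barnacles 0.945, detritus clumps 0.434, amphipods 0.191, small bivalves 0.123 kJ/s. The optimal diet is the largest prefix of this list for which every included type satisfies E_i/h_i > R on the types above it.
Rate on top 1: 0.6455. detritus clumps: 0.434 < 0.6455 → exclude; stop.
Optimal diet: barnacles — 1 of 4 types.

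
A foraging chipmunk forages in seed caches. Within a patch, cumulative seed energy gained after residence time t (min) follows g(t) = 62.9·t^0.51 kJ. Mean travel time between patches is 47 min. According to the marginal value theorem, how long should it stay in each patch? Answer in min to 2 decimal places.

Optimal t* satisfies g'(t*) = g(t*)/(T + t*).
g'(t) = 0.51·62.9·t^-0.49. Setting 0.51·62.9·t^-0.49 = 62.9·t^0.51/(47+t) gives 0.51(47+t) = t, so 0.49·t = 0.51×47.
t* = 0.51×47/0.49 = 48.92 min.

48.92 min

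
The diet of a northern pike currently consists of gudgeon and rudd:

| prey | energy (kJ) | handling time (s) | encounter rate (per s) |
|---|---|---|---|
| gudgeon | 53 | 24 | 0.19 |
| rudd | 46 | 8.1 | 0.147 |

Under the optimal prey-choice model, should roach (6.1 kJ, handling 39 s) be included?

Current rate: (0.19×53 + 0.147×46)/(1 + 0.19×24 + 0.147×8.1) = 2.493 kJ/s.
roach: E/h = 6.1/39 = 0.1564 kJ/s.
0.1564 < 2.493, so adding roach would lower the average — exclude it.

No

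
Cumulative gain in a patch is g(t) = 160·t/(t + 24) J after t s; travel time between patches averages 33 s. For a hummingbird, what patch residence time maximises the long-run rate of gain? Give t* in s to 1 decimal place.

28.1 s

Optimal t* satisfies g'(t*) = g(t*)/(T + t*).
g'(t) = 160·24/(t + 24)². Setting 160·24/(t+24)² = 160t/[(t+24)(33+t)] gives 24(33+t) = t(t+24), so t² = 24×33 = 792.
t* = √792 = 28.14 s.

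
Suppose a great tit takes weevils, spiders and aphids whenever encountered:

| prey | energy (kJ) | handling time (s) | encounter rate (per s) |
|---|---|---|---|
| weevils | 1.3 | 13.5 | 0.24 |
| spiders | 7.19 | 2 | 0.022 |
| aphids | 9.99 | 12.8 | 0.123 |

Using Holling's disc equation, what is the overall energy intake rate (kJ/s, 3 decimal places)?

0.290 kJ/s

R = (0.24×1.3 + 0.022×7.19 + 0.123×9.99) / (1 + 0.24×13.5 + 0.022×2 + 0.123×12.8) = 1.699/5.858 = 0.29 kJ/s.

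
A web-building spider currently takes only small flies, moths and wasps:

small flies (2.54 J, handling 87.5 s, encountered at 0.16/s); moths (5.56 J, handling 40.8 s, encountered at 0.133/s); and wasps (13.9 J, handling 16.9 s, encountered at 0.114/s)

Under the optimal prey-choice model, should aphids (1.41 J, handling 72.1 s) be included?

No

Intake rate on the current diet: R = (0.16×2.54 + 0.133×5.56 + 0.114×13.9) / (1 + 0.16×87.5 + 0.133×40.8 + 0.114×16.9) = 2.73/22.35 = 0.1222 J/s.
aphids: E/h = 1.41/72.1 = 0.01956 J/s.
Since 0.01956 < R, time spent handling aphids is better spent searching.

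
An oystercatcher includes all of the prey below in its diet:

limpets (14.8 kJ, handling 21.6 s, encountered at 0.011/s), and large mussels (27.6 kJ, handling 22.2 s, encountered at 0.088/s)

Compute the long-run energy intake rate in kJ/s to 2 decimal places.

R = (0.011×14.8 + 0.088×27.6) / (1 + 0.011×21.6 + 0.088×22.2) = 2.592/3.191 = 0.8121 kJ/s.

0.81 kJ/s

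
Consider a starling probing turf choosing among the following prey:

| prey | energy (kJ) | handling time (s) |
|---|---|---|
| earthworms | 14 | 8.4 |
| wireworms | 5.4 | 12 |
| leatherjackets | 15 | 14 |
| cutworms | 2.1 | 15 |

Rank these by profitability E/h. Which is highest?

earthworms

Profitability E/h (kJ/s): earthworms = 14/8.4 = 1.67, wireworms = 5.4/12 = 0.45, leatherjackets = 15/14 = 1.07, cutworms = 2.1/15 = 0.14.
Ranked: earthworms > leatherjackets > wireworms > cutworms.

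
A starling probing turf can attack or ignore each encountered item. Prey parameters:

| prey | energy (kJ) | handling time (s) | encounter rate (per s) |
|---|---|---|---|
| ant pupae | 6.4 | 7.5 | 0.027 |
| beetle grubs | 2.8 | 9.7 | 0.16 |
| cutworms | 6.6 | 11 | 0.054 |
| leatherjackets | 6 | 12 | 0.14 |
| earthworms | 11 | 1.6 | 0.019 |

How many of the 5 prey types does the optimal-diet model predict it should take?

4

E/h in descending order: earthworms 6.88, ant pupae 0.853, cutworms 0.6, leatherjackets 0.5, beetle grubs 0.289 kJ/s. The optimal diet is the largest prefix of this list for which every included type satisfies E_i/h_i > R on the types above it.
Rate on top 1: 0.2028. ant pupae: 0.853 > 0.2028 → include.
Rate on top 2: 0.3097. cutworms: 0.6 > 0.3097 → include.
Rate on top 3: 0.4041. leatherjackets: 0.5 > 0.4041 → include.
Rate on top 4: 0.45. beetle grubs: 0.289 < 0.45 → exclude; stop.
Optimal diet: earthworms, ant pupae, cutworms, leatherjackets — 4 of 5 types.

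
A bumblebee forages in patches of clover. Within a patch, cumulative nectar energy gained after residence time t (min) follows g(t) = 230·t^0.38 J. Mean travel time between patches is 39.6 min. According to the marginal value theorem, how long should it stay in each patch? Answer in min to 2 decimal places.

Maximise g(t)/(T+t): set derivative to zero → g'(t)(T+t) = g(t).
g'(t) = 0.38·230·t^-0.62. Setting 0.38·230·t^-0.62 = 230·t^0.38/(39.6+t) gives 0.38(39.6+t) = t, so 0.62·t = 0.38×39.6.
t* = 0.38×39.6/0.62 = 24.27 min.

24.27 min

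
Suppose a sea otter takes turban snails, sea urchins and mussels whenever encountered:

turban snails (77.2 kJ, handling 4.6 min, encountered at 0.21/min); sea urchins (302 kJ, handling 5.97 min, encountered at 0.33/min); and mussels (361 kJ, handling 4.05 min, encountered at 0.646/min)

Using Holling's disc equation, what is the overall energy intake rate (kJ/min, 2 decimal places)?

53.27 kJ/min

Energy encountered per unit search time: 0.21×77.2 + 0.33×302 + 0.646×361 = 349.1 kJ/min.
Handling time per unit search time: 0.21×4.6 + 0.33×5.97 + 0.646×4.05 = 5.552.
Rate = 349.1/(1 + 5.552) = 53.27 kJ/min.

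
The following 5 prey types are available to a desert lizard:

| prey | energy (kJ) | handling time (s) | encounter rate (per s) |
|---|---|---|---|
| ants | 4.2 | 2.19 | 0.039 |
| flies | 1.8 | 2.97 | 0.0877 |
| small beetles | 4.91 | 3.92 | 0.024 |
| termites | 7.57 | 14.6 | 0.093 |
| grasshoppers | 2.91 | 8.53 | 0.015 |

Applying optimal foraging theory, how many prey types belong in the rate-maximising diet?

Profitabilities (E/h, kJ/s): ants 1.92, small beetles 1.25, flies 0.606, termites 0.518, grasshoppers 0.341. Add prey in this order while the next type's profitability exceeds the intake rate on those already taken.
Rate on top 1: 0.1509. small beetles: 1.25 > 0.1509 → include.
Rate on top 2: 0.2388. flies: 0.606 > 0.2388 → include.
Rate on top 3: 0.3052. termites: 0.518 > 0.3052 → include.
Rate on top 4: 0.4087. grasshoppers: 0.341 < 0.4087 → exclude; stop.
Optimal diet: ants, small beetles, flies, termites — 4 of 5 types.

4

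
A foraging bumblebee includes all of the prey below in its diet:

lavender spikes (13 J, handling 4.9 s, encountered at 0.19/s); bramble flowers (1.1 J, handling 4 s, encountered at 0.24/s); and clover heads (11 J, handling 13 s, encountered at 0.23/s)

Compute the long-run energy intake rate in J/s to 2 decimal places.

Energy encountered per unit search time: 0.19×13 + 0.24×1.1 + 0.23×11 = 5.264 J/s.
Handling time per unit search time: 0.19×4.9 + 0.24×4 + 0.23×13 = 4.881.
Rate = 5.264/(1 + 4.881) = 0.8951 J/s.

0.90 J/s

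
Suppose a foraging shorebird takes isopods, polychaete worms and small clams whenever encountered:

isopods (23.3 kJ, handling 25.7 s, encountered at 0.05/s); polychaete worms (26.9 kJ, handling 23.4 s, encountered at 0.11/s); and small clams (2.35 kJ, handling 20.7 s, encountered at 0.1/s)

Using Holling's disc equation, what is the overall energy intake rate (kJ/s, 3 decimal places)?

R = Σλ_iE_i / (1 + Σλ_ih_i)
Numerator: 0.05×23.3 + 0.11×26.9 + 0.1×2.35 = 4.359
Denominator: 1 + 0.05×25.7 + 0.11×23.4 + 0.1×20.7 = 6.929
R = 4.359/6.929 = 0.6291 kJ/s

0.629 kJ/s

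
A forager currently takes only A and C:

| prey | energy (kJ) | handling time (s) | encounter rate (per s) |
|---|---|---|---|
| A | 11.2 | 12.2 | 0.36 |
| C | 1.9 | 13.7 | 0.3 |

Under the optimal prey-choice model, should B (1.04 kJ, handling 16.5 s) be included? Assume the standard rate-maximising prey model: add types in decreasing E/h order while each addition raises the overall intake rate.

No

Intake rate on the current diet: R = (0.36×11.2 + 0.3×1.9) / (1 + 0.36×12.2 + 0.3×13.7) = 4.602/9.502 = 0.4843 kJ/s.
B: E/h = 1.04/16.5 = 0.06303 kJ/s.
Since 0.06303 < R, time spent handling B is better spent searching.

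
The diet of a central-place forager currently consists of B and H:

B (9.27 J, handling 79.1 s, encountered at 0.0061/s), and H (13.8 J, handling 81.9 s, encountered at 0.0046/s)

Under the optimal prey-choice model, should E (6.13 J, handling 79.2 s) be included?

Yes

Current rate: (0.0061×9.27 + 0.0046×13.8)/(1 + 0.0061×79.1 + 0.0046×81.9) = 0.06456 J/s.
E: E/h = 6.13/79.2 = 0.0774 J/s.
Since 0.0774 > R, including E increases the long-run rate.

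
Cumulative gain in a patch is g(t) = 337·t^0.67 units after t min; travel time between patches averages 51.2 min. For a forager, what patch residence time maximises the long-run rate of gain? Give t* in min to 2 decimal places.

Maximise g(t)/(T+t): set derivative to zero → g'(t)(T+t) = g(t).
g'(t) = 0.67·337·t^-0.33. Setting 0.67·337·t^-0.33 = 337·t^0.67/(51.2+t) gives 0.67(51.2+t) = t, so 0.33·t = 0.67×51.2.
t* = 0.67×51.2/0.33 = 104 min.

103.95 min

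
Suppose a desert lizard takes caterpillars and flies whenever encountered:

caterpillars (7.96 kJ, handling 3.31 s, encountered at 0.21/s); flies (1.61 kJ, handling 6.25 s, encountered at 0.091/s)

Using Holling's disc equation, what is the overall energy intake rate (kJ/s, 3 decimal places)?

Energy encountered per unit search time: 0.21×7.96 + 0.091×1.61 = 1.818 kJ/s.
Handling time per unit search time: 0.21×3.31 + 0.091×6.25 = 1.264.
Rate = 1.818/(1 + 1.264) = 0.8031 kJ/s.

0.803 kJ/s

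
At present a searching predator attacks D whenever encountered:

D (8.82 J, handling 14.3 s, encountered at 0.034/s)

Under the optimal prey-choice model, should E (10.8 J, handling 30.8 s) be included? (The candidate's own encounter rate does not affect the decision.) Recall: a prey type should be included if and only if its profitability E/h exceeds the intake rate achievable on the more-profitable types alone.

Yes

Intake rate on the current diet: R = (0.034×8.82) / (1 + 0.034×14.3) = 0.2999/1.486 = 0.2018 J/s.
E: E/h = 10.8/30.8 = 0.3506 J/s.
Since 0.3506 > R, including E increases the long-run rate.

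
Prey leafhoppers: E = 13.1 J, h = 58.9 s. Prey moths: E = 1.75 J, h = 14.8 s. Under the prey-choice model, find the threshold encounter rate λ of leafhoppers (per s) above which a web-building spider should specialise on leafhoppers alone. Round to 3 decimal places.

0.019 per s

At the threshold, the rate on leafhoppers alone equals the profitability of moths: λ·13.1/(1 + λ·58.9) = 1.75/14.8 = 0.1182.
Rearranging, λ(13.1 − 0.1182×58.9) = 0.1182, so λ = 0.1182/6.135 = 0.01927 per s.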